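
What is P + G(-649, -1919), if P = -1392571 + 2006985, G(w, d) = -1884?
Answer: 612530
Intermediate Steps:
P = 614414
P + G(-649, -1919) = 614414 - 1884 = 612530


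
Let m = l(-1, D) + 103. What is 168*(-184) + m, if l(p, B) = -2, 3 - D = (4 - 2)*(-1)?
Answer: -30811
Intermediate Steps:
D = 5 (D = 3 - (4 - 2)*(-1) = 3 - 2*(-1) = 3 - 1*(-2) = 3 + 2 = 5)
m = 101 (m = -2 + 103 = 101)
168*(-184) + m = 168*(-184) + 101 = -30912 + 101 = -30811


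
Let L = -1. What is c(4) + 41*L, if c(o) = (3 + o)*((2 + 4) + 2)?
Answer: 15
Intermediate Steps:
c(o) = 24 + 8*o (c(o) = (3 + o)*(6 + 2) = (3 + o)*8 = 24 + 8*o)
c(4) + 41*L = (24 + 8*4) + 41*(-1) = (24 + 32) - 41 = 56 - 41 = 15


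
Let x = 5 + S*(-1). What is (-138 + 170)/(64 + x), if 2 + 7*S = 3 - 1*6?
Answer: 28/61 ≈ 0.45902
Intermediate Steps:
S = -5/7 (S = -2/7 + (3 - 1*6)/7 = -2/7 + (3 - 6)/7 = -2/7 + (⅐)*(-3) = -2/7 - 3/7 = -5/7 ≈ -0.71429)
x = 40/7 (x = 5 - 5/7*(-1) = 5 + 5/7 = 40/7 ≈ 5.7143)
(-138 + 170)/(64 + x) = (-138 + 170)/(64 + 40/7) = 32/(488/7) = 32*(7/488) = 28/61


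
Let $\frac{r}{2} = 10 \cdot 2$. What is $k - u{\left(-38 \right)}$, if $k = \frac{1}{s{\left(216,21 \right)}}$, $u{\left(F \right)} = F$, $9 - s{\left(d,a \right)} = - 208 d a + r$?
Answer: $\frac{35851367}{943457} \approx 38.0$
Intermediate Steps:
$r = 40$ ($r = 2 \cdot 10 \cdot 2 = 2 \cdot 20 = 40$)
$s{\left(d,a \right)} = -31 + 208 a d$ ($s{\left(d,a \right)} = 9 - \left(- 208 d a + 40\right) = 9 - \left(- 208 a d + 40\right) = 9 - \left(40 - 208 a d\right) = 9 + \left(-40 + 208 a d\right) = -31 + 208 a d$)
$k = \frac{1}{943457}$ ($k = \frac{1}{-31 + 208 \cdot 21 \cdot 216} = \frac{1}{-31 + 943488} = \frac{1}{943457} \approx 1.0599 \cdot 10^{-6}$)
$k - u{\left(-38 \right)} = \frac{1}{943457} - -38 = \frac{1}{943457} + 38 = \frac{35851367}{943457}$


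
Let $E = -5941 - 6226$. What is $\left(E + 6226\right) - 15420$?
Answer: $-21361$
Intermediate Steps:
$E = -12167$
$\left(E + 6226\right) - 15420 = \left(-12167 + 6226\right) - 15420 = -5941 - 15420 = -21361$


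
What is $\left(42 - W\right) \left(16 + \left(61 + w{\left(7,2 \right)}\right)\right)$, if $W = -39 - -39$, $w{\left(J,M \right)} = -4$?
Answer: $3066$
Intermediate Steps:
$W = 0$ ($W = -39 + 39 = 0$)
$\left(42 - W\right) \left(16 + \left(61 + w{\left(7,2 \right)}\right)\right) = \left(42 - 0\right) \left(16 + \left(61 - 4\right)\right) = \left(42 + 0\right) \left(16 + 57\right) = 42 \cdot 73 = 3066$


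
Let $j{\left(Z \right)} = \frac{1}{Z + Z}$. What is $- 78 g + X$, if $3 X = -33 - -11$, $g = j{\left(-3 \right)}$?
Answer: $\frac{17}{3} \approx 5.6667$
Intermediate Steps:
$j{\left(Z \right)} = \frac{1}{2 Z}$
$g = - \frac{1}{6}$ ($g = \frac{1}{2 \left(-3\right)} = \frac{1}{2} \left(- \frac{1}{3}\right) = - \frac{1}{6} \approx -0.16667$)
$X = - \frac{22}{3}$ ($X = \frac{-33 - -11}{3} = \frac{-33 + 11}{3} = \frac{1}{3} \left(-22\right) = - \frac{22}{3} \approx -7.3333$)
$- 78 g + X = \left(-78\right) \left(- \frac{1}{6}\right) - \frac{22}{3} = 13 - \frac{22}{3} = \frac{17}{3}$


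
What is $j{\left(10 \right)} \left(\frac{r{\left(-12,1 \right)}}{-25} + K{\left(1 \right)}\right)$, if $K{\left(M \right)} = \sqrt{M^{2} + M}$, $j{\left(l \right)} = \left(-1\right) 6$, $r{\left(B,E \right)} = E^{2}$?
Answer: $\frac{6}{25} - 6 \sqrt{2} \approx -8.2453$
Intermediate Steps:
$j{\left(l \right)} = -6$
$K{\left(M \right)} = \sqrt{M + M^{2}}$
$j{\left(10 \right)} \left(\frac{r{\left(-12,1 \right)}}{-25} + K{\left(1 \right)}\right) = - 6 \left(\frac{1^{2}}{-25} + \sqrt{1 \left(1 + 1\right)}\right) = - 6 \left(1 \left(- \frac{1}{25}\right) + \sqrt{1 \cdot 2}\right) = - 6 \left(- \frac{1}{25} + \sqrt{2}\right) = \frac{6}{25} - 6 \sqrt{2}$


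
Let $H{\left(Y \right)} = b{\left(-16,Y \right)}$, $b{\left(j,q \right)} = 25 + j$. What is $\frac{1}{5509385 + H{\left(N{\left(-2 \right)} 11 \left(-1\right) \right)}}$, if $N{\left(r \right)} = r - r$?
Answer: $\frac{1}{5509394} \approx 1.8151 \cdot 10^{-7}$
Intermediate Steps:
$N{\left(r \right)} = 0$
$H{\left(Y \right)} = 9$ ($H{\left(Y \right)} = 25 - 16 = 9$)
$\frac{1}{5509385 + H{\left(N{\left(-2 \right)} 11 \left(-1\right) \right)}} = \frac{1}{5509385 + 9} = \frac{1}{5509394}$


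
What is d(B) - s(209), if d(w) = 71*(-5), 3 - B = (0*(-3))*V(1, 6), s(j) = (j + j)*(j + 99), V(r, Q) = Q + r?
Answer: -129099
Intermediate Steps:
s(j) = 2*j*(99 + j) (s(j) = (2*j)*(99 + j) = 2*j*(99 + j))
B = 3 (B = 3 - 0*(-3)*(6 + 1) = 3 - 0*7 = 3 - 1*0 = 3 + 0 = 3)
d(w) = -355
d(B) - s(209) = -355 - 2*209*(99 + 209) = -355 - 2*209*308 = -355 - 1*128744 = -355 - 128744 = -129099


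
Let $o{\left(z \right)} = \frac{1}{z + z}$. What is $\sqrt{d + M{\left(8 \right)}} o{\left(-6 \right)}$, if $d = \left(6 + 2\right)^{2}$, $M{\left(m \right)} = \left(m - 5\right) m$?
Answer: $- \frac{\sqrt{22}}{6} \approx -0.78174$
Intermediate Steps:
$M{\left(m \right)} = m \left(-5 + m\right)$ ($M{\left(m \right)} = \left(-5 + m\right) m = m \left(-5 + m\right)$)
$d = 64$ ($d = 8^{2} = 64$)
$o{\left(z \right)} = \frac{1}{2 z}$
$\sqrt{d + M{\left(8 \right)}} o{\left(-6 \right)} = \sqrt{64 + 8 \left(-5 + 8\right)} \frac{1}{2 \left(-6\right)} = \sqrt{64 + 8 \cdot 3} \cdot \frac{1}{2} \left(- \frac{1}{6}\right) = \sqrt{64 + 24} \left(- \frac{1}{12}\right) = \sqrt{88} \left(- \frac{1}{12}\right) = 2 \sqrt{22} \left(- \frac{1}{12}\right) = - \frac{\sqrt{22}}{6}$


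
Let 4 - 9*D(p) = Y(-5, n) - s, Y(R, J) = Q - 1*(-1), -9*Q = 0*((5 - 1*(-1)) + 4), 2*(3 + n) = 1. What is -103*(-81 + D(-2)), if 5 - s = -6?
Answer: 73645/9 ≈ 8182.8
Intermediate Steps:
s = 11 (s = 5 - 1*(-6) = 5 + 6 = 11)
n = -5/2 (n = -3 + (½)*1 = -3 + ½ = -5/2 ≈ -2.5000)
Q = 0 (Q = -0*((5 - 1*(-1)) + 4) = -0*((5 + 1) + 4) = -0*(6 + 4) = -0*10 = -⅑*0 = 0)
Y(R, J) = 1 (Y(R, J) = 0 - 1*(-1) = 0 + 1 = 1)
D(p) = 14/9 (D(p) = 4/9 - (1 - 1*11)/9 = 4/9 - (1 - 11)/9 = 4/9 - ⅑*(-10) = 4/9 + 10/9 = 14/9)
-103*(-81 + D(-2)) = -103*(-81 + 14/9) = -103*(-715/9) = 73645/9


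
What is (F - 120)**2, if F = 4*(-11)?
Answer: 26896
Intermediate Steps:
F = -44
(F - 120)**2 = (-44 - 120)**2 = (-164)**2 = 26896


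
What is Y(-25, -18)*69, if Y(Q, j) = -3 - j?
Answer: 1035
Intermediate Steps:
Y(-25, -18)*69 = (-3 - 1*(-18))*69 = (-3 + 18)*69 = 15*69 = 1035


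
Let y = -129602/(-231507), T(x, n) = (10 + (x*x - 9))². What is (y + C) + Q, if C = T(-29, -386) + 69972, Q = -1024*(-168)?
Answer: 220155878378/231507 ≈ 9.5097e+5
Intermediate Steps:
Q = 172032
T(x, n) = (1 + x²)² (T(x, n) = (10 + (x² - 9))² = (10 + (-9 + x²))² = (1 + x²)²)
y = 129602/231507 (y = -129602*(-1/231507) = 129602/231507 ≈ 0.55982)
C = 778936 (C = (1 + (-29)²)² + 69972 = (1 + 841)² + 69972 = 842² + 69972 = 708964 + 69972 = 778936)
(y + C) + Q = (129602/231507 + 778936) + 172032 = 180329266154/231507 + 172032 = 220155878378/231507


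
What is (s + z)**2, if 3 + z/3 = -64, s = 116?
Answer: 7225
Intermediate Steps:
z = -201 (z = -9 + 3*(-64) = -9 - 192 = -201)
(s + z)**2 = (116 - 201)**2 = (-85)**2 = 7225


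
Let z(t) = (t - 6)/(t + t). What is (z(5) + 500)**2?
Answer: 24990001/100 ≈ 2.4990e+5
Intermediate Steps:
z(t) = (-6 + t)/(2*t) (z(t) = (-6 + t)/((2*t)) = (-6 + t)*(1/(2*t)) = (-6 + t)/(2*t))
(z(5) + 500)**2 = ((1/2)*(-6 + 5)/5 + 500)**2 = ((1/2)*(1/5)*(-1) + 500)**2 = (-1/10 + 500)**2 = (4999/10)**2 = 24990001/100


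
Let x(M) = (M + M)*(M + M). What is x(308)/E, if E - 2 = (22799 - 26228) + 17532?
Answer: 54208/2015 ≈ 26.902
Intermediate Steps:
E = 14105 (E = 2 + ((22799 - 26228) + 17532) = 2 + (-3429 + 17532) = 2 + 14103 = 14105)
x(M) = 4*M² (x(M) = (2*M)*(2*M) = 4*M²)
x(308)/E = (4*308²)/14105 = (4*94864)*(1/14105) = 379456*(1/14105) = 54208/2015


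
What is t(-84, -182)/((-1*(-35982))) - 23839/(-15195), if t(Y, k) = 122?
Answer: 143271448/91124415 ≈ 1.5723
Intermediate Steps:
t(-84, -182)/((-1*(-35982))) - 23839/(-15195) = 122/((-1*(-35982))) - 23839/(-15195) = 122/35982 - 23839*(-1/15195) = 122*(1/35982) + 23839/15195 = 61/17991 + 23839/15195 = 143271448/91124415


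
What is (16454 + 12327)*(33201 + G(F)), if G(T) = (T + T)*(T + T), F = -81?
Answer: 1710886545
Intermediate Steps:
G(T) = 4*T² (G(T) = (2*T)*(2*T) = 4*T²)
(16454 + 12327)*(33201 + G(F)) = (16454 + 12327)*(33201 + 4*(-81)²) = 28781*(33201 + 4*6561) = 28781*(33201 + 26244) = 28781*59445 = 1710886545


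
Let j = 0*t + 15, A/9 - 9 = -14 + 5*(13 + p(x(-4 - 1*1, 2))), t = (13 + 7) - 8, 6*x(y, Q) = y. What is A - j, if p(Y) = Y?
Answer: 975/2 ≈ 487.50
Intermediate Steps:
x(y, Q) = y/6
t = 12 (t = 20 - 8 = 12)
A = 1005/2 (A = 81 + 9*(-14 + 5*(13 + (-4 - 1*1)/6)) = 81 + 9*(-14 + 5*(13 + (-4 - 1)/6)) = 81 + 9*(-14 + 5*(13 + (1/6)*(-5))) = 81 + 9*(-14 + 5*(13 - 5/6)) = 81 + 9*(-14 + 5*(73/6)) = 81 + 9*(-14 + 365/6) = 81 + 9*(281/6) = 81 + 843/2 = 1005/2 ≈ 502.50)
j = 15 (j = 0*12 + 15 = 0 + 15 = 15)
A - j = 1005/2 - 1*15 = 1005/2 - 15 = 975/2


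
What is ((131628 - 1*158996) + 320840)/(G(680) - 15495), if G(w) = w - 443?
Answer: -48912/2543 ≈ -19.234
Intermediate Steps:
G(w) = -443 + w
((131628 - 1*158996) + 320840)/(G(680) - 15495) = ((131628 - 1*158996) + 320840)/((-443 + 680) - 15495) = ((131628 - 158996) + 320840)/(237 - 15495) = (-27368 + 320840)/(-15258) = 293472*(-1/15258) = -48912/2543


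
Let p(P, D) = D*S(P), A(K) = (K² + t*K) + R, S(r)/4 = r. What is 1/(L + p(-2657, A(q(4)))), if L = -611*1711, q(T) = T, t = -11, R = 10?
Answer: -1/854117 ≈ -1.1708e-6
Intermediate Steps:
S(r) = 4*r
A(K) = 10 + K² - 11*K (A(K) = (K² - 11*K) + 10 = 10 + K² - 11*K)
p(P, D) = 4*D*P (p(P, D) = D*(4*P) = 4*D*P)
L = -1045421
1/(L + p(-2657, A(q(4)))) = 1/(-1045421 + 4*(10 + 4² - 11*4)*(-2657)) = 1/(-1045421 + 4*(10 + 16 - 44)*(-2657)) = 1/(-1045421 + 4*(-18)*(-2657)) = 1/(-1045421 + 191304) = 1/(-854117) = -1/854117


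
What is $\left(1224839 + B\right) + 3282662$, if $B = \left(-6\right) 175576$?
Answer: $3454045$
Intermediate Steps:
$B = -1053456$
$\left(1224839 + B\right) + 3282662 = \left(1224839 - 1053456\right) + 3282662 = 171383 + 3282662 = 3454045$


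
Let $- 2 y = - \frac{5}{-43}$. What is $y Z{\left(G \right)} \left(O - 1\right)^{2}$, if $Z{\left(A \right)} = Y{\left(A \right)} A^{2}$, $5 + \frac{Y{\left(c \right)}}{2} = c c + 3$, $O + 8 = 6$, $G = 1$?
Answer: $\frac{45}{43} \approx 1.0465$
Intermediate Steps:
$O = -2$ ($O = -8 + 6 = -2$)
$Y{\left(c \right)} = -4 + 2 c^{2}$ ($Y{\left(c \right)} = -10 + 2 \left(c c + 3\right) = -10 + 2 \left(c^{2} + 3\right) = -10 + 2 \left(3 + c^{2}\right) = -10 + \left(6 + 2 c^{2}\right) = -4 + 2 c^{2}$)
$Z{\left(A \right)} = A^{2} \left(-4 + 2 A^{2}\right)$ ($Z{\left(A \right)} = \left(-4 + 2 A^{2}\right) A^{2} = A^{2} \left(-4 + 2 A^{2}\right)$)
$y = - \frac{5}{86}$ ($y = - \frac{\left(-5\right) \frac{1}{-43}}{2} = - \frac{\left(-5\right) \left(- \frac{1}{43}\right)}{2} = \left(- \frac{1}{2}\right) \frac{5}{43} = - \frac{5}{86} \approx -0.05814$)
$y Z{\left(G \right)} \left(O - 1\right)^{2} = - \frac{5 \cdot 2 \cdot 1^{2} \left(-2 + 1^{2}\right)}{86} \left(-2 - 1\right)^{2} = - \frac{5 \cdot 2 \cdot 1 \left(-2 + 1\right)}{86} \left(-3\right)^{2} = - \frac{5 \cdot 2 \cdot 1 \left(-1\right)}{86} \cdot 9 = \left(- \frac{5}{86}\right) \left(-2\right) 9 = \frac{5}{43} \cdot 9 = \frac{45}{43}$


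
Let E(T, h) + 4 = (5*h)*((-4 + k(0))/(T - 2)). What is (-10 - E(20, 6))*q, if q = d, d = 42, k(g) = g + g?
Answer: 28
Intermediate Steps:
k(g) = 2*g
q = 42
E(T, h) = -4 - 20*h/(-2 + T) (E(T, h) = -4 + (5*h)*((-4 + 2*0)/(T - 2)) = -4 + (5*h)*((-4 + 0)/(-2 + T)) = -4 + (5*h)*(-4/(-2 + T)) = -4 - 20*h/(-2 + T))
(-10 - E(20, 6))*q = (-10 - 4*(2 - 1*20 - 5*6)/(-2 + 20))*42 = (-10 - 4*(2 - 20 - 30)/18)*42 = (-10 - 4*(-48)/18)*42 = (-10 - 1*(-32/3))*42 = (-10 + 32/3)*42 = (⅔)*42 = 28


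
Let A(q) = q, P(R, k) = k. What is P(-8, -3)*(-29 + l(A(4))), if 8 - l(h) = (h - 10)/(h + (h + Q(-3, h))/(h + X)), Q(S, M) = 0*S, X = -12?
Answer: 405/7 ≈ 57.857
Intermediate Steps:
Q(S, M) = 0
l(h) = 8 - (-10 + h)/(h + h/(-12 + h)) (l(h) = 8 - (h - 10)/(h + (h + 0)/(h - 12)) = 8 - (-10 + h)/(h + h/(-12 + h)))
P(-8, -3)*(-29 + l(A(4))) = -3*(-29 + (-120 - 66*4 + 7*4²)/(4*(-11 + 4))) = -3*(-29 + (¼)*(-120 - 264 + 7*16)/(-7)) = -3*(-29 + (¼)*(-⅐)*(-120 - 264 + 112)) = -3*(-29 + (¼)*(-⅐)*(-272)) = -3*(-29 + 68/7) = -3*(-135/7) = 405/7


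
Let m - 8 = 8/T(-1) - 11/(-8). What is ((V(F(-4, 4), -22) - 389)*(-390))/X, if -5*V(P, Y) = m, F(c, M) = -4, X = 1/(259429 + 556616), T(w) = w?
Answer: 495558831105/4 ≈ 1.2389e+11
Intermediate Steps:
X = 1/816045 ≈ 1.2254e-6
m = 11/8 (m = 8 + (8/(-1) - 11/(-8)) = 8 + (8*(-1) - 11*(-⅛)) = 8 + (-8 + 11/8) = 8 - 53/8 = 11/8 ≈ 1.3750)
V(P, Y) = -11/40 (V(P, Y) = -⅕*11/8 = -11/40)
((V(F(-4, 4), -22) - 389)*(-390))/X = ((-11/40 - 389)*(-390))/(1/816045) = -15571/40*(-390)*816045 = (607269/4)*816045 = 495558831105/4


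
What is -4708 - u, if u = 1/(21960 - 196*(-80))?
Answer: -177209121/37640 ≈ -4708.0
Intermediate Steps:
u = 1/37640 (u = 1/(21960 + 15680) = 1/37640 ≈ 2.6567e-5)
-4708 - u = -4708 - 1*1/37640 = -4708 - 1/37640 = -177209121/37640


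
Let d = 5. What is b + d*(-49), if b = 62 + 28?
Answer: -155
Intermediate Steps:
b = 90
b + d*(-49) = 90 + 5*(-49) = 90 - 245 = -155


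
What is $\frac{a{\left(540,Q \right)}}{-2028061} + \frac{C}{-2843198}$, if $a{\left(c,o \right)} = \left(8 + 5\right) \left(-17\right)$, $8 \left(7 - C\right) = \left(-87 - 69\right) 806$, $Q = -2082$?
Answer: $- \frac{15630442203}{2883089489539} \approx -0.0054214$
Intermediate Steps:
$C = 15724$ ($C = 7 - \frac{\left(-87 - 69\right) 806}{8} = 7 - \frac{\left(-156\right) 806}{8} = 7 - -15717 = 7 + 15717 = 15724$)
$a{\left(c,o \right)} = -221$ ($a{\left(c,o \right)} = 13 \left(-17\right) = -221$)
$\frac{a{\left(540,Q \right)}}{-2028061} + \frac{C}{-2843198} = - \frac{221}{-2028061} + \frac{15724}{-2843198} = \left(-221\right) \left(- \frac{1}{2028061}\right) + 15724 \left(- \frac{1}{2843198}\right) = \frac{221}{2028061} - \frac{7862}{1421599} = - \frac{15630442203}{2883089489539}$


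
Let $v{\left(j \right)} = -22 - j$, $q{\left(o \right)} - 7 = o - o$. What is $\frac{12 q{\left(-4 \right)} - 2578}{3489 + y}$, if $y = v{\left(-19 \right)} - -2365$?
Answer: $- \frac{2494}{5851} \approx -0.42625$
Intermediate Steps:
$q{\left(o \right)} = 7$ ($q{\left(o \right)} = 7 + \left(o - o\right) = 7 + 0 = 7$)
$y = 2362$ ($y = \left(-22 - -19\right) - -2365 = \left(-22 + 19\right) + 2365 = -3 + 2365 = 2362$)
$\frac{12 q{\left(-4 \right)} - 2578}{3489 + y} = \frac{12 \cdot 7 - 2578}{3489 + 2362} = \frac{84 - 2578}{5851} = \left(-2494\right) \frac{1}{5851} = - \frac{2494}{5851}$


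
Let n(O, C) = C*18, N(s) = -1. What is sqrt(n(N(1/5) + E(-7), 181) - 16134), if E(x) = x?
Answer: 2*I*sqrt(3219) ≈ 113.47*I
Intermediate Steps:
n(O, C) = 18*C
sqrt(n(N(1/5) + E(-7), 181) - 16134) = sqrt(18*181 - 16134) = sqrt(3258 - 16134) = sqrt(-12876) = 2*I*sqrt(3219)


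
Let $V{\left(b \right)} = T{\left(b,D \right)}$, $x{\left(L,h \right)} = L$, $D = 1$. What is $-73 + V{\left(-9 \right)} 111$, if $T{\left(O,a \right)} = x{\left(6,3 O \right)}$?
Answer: $593$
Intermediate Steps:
$T{\left(O,a \right)} = 6$
$V{\left(b \right)} = 6$
$-73 + V{\left(-9 \right)} 111 = -73 + 6 \cdot 111 = -73 + 666 = 593$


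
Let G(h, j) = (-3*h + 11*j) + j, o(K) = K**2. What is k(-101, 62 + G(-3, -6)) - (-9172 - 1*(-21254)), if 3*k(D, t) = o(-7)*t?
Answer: -36295/3 ≈ -12098.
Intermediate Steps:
G(h, j) = -3*h + 12*j
k(D, t) = 49*t/3 (k(D, t) = ((-7)**2*t)/3 = (49*t)/3 = 49*t/3)
k(-101, 62 + G(-3, -6)) - (-9172 - 1*(-21254)) = 49*(62 + (-3*(-3) + 12*(-6)))/3 - (-9172 - 1*(-21254)) = 49*(62 + (9 - 72))/3 - (-9172 + 21254) = 49*(62 - 63)/3 - 1*12082 = (49/3)*(-1) - 12082 = -49/3 - 12082 = -36295/3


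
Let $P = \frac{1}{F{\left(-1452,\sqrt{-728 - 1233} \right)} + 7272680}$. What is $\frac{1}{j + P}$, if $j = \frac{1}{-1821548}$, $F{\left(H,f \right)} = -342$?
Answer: $- \frac{6623456369612}{2725395} \approx -2.4303 \cdot 10^{6}$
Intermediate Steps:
$P = \frac{1}{7272338}$ ($P = \frac{1}{-342 + 7272680} = \frac{1}{7272338} \approx 1.3751 \cdot 10^{-7}$)
$j = - \frac{1}{1821548} \approx -5.4898 \cdot 10^{-7}$
$\frac{1}{j + P} = \frac{1}{- \frac{1}{1821548} + \frac{1}{7272338}} = \frac{1}{- \frac{2725395}{6623456369612}} = - \frac{6623456369612}{2725395}$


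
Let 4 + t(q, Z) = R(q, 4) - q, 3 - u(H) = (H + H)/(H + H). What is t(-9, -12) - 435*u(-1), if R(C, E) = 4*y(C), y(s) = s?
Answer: -901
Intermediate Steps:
R(C, E) = 4*C
u(H) = 2 (u(H) = 3 - (H + H)/(H + H) = 3 - 2*H/(2*H) = 3 - 2*H*1/(2*H) = 3 - 1*1 = 3 - 1 = 2)
t(q, Z) = -4 + 3*q (t(q, Z) = -4 + (4*q - q) = -4 + 3*q)
t(-9, -12) - 435*u(-1) = (-4 + 3*(-9)) - 435*2 = (-4 - 27) - 870 = -31 - 870 = -901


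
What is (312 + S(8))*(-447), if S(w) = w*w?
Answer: -168072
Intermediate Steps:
S(w) = w²
(312 + S(8))*(-447) = (312 + 8²)*(-447) = (312 + 64)*(-447) = 376*(-447) = -168072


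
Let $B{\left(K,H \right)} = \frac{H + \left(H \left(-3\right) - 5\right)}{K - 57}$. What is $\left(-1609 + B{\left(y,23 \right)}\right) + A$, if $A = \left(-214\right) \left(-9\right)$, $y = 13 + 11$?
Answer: $\frac{3504}{11} \approx 318.55$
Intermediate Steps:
$y = 24$
$B{\left(K,H \right)} = \frac{-5 - 2 H}{-57 + K}$ ($B{\left(K,H \right)} = \frac{H - \left(5 + 3 H\right)}{-57 + K} = \frac{-5 - 2 H}{-57 + K}$)
$A = 1926$
$\left(-1609 + B{\left(y,23 \right)}\right) + A = \left(-1609 + \frac{-5 - 46}{-57 + 24}\right) + 1926 = \left(-1609 + \frac{-5 - 46}{-33}\right) + 1926 = \left(-1609 - - \frac{17}{11}\right) + 1926 = \left(-1609 + \frac{17}{11}\right) + 1926 = - \frac{17682}{11} + 1926 = \frac{3504}{11}$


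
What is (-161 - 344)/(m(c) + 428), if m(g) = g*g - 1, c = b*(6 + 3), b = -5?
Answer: -505/2452 ≈ -0.20595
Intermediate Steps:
c = -45 (c = -5*(6 + 3) = -5*9 = -45)
m(g) = -1 + g**2 (m(g) = g**2 - 1 = -1 + g**2)
(-161 - 344)/(m(c) + 428) = (-161 - 344)/((-1 + (-45)**2) + 428) = -505/((-1 + 2025) + 428) = -505/(2024 + 428) = -505/2452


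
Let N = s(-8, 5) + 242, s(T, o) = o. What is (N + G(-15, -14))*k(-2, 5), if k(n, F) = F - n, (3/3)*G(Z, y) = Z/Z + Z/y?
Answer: 3487/2 ≈ 1743.5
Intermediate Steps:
G(Z, y) = 1 + Z/y (G(Z, y) = Z/Z + Z/y = 1 + Z/y)
N = 247 (N = 5 + 242 = 247)
(N + G(-15, -14))*k(-2, 5) = (247 + (-15 - 14)/(-14))*(5 - 1*(-2)) = (247 - 1/14*(-29))*(5 + 2) = (247 + 29/14)*7 = (3487/14)*7 = 3487/2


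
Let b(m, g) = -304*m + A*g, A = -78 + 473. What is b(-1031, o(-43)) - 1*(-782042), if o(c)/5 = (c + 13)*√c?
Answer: 1095466 - 59250*I*√43 ≈ 1.0955e+6 - 3.8853e+5*I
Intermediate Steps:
A = 395
o(c) = 5*√c*(13 + c) (o(c) = 5*((c + 13)*√c) = 5*((13 + c)*√c) = 5*(√c*(13 + c)) = 5*√c*(13 + c))
b(m, g) = -304*m + 395*g
b(-1031, o(-43)) - 1*(-782042) = (-304*(-1031) + 395*(5*√(-43)*(13 - 43))) - 1*(-782042) = (313424 + 395*(5*(I*√43)*(-30))) + 782042 = (313424 + 395*(-150*I*√43)) + 782042 = (313424 - 59250*I*√43) + 782042 = 1095466 - 59250*I*√43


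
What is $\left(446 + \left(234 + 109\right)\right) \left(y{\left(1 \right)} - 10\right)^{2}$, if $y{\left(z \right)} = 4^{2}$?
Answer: $28404$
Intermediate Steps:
$y{\left(z \right)} = 16$
$\left(446 + \left(234 + 109\right)\right) \left(y{\left(1 \right)} - 10\right)^{2} = \left(446 + \left(234 + 109\right)\right) \left(16 - 10\right)^{2} = \left(446 + 343\right) 6^{2} = 789 \cdot 36 = 28404$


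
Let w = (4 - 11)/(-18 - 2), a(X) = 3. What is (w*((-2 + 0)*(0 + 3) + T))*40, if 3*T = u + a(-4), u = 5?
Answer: -140/3 ≈ -46.667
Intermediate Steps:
T = 8/3 (T = (5 + 3)/3 = (⅓)*8 = 8/3 ≈ 2.6667)
w = 7/20 (w = -7/(-20) = -7*(-1/20) = 7/20 ≈ 0.35000)
(w*((-2 + 0)*(0 + 3) + T))*40 = (7*((-2 + 0)*(0 + 3) + 8/3)/20)*40 = (7*(-2*3 + 8/3)/20)*40 = (7*(-6 + 8/3)/20)*40 = ((7/20)*(-10/3))*40 = -7/6*40 = -140/3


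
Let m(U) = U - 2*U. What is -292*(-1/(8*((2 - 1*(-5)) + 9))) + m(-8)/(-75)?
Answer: 5219/2400 ≈ 2.1746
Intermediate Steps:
m(U) = -U (m(U) = U - 2*U = -U)
-292*(-1/(8*((2 - 1*(-5)) + 9))) + m(-8)/(-75) = -292*(-1/(8*((2 - 1*(-5)) + 9))) - 1*(-8)/(-75) = -292*(-1/(8*((2 + 5) + 9))) + 8*(-1/75) = -292*(-1/(8*(7 + 9))) - 8/75 = -292/(16*(-8)) - 8/75 = -292/(-128) - 8/75 = -292*(-1/128) - 8/75 = 73/32 - 8/75 = 5219/2400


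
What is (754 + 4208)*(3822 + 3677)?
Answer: 37210038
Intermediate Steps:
(754 + 4208)*(3822 + 3677) = 4962*7499 = 37210038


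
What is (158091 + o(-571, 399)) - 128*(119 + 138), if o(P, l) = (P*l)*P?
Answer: 130215554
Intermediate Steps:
o(P, l) = l*P**2
(158091 + o(-571, 399)) - 128*(119 + 138) = (158091 + 399*(-571)**2) - 128*(119 + 138) = (158091 + 399*326041) - 128*257 = (158091 + 130090359) - 32896 = 130248450 - 32896 = 130215554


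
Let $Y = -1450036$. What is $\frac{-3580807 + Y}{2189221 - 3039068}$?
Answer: $\frac{5030843}{849847} \approx 5.9197$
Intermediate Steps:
$\frac{-3580807 + Y}{2189221 - 3039068} = \frac{-3580807 - 1450036}{2189221 - 3039068} = - \frac{5030843}{-849847} = \left(-5030843\right) \left(- \frac{1}{849847}\right) = \frac{5030843}{849847}$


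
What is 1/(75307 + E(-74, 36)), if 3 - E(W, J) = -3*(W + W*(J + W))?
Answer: 1/83524 ≈ 1.1973e-5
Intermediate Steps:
E(W, J) = 3 + 3*W + 3*W*(J + W) (E(W, J) = 3 - (-3)*(W + W*(J + W)) = 3 - (-3*W - 3*W*(J + W)) = 3 + (3*W + 3*W*(J + W)) = 3 + 3*W + 3*W*(J + W))
1/(75307 + E(-74, 36)) = 1/(75307 + (3 + 3*(-74) + 3*(-74)² + 3*36*(-74))) = 1/(75307 + (3 - 222 + 3*5476 - 7992)) = 1/(75307 + (3 - 222 + 16428 - 7992)) = 1/(75307 + 8217) = 1/83524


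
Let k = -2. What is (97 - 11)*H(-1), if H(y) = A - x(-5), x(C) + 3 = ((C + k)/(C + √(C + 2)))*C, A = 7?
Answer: 2795/2 + 215*I*√3/2 ≈ 1397.5 + 186.2*I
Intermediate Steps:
x(C) = -3 + C*(-2 + C)/(C + √(2 + C)) (x(C) = -3 + ((C - 2)/(C + √(C + 2)))*C = -3 + ((-2 + C)/(C + √(2 + C)))*C = -3 + C*(-2 + C)/(C + √(2 + C)))
H(y) = 7 - (50 - 3*I*√3)/(-5 + I*√3) (H(y) = 7 - ((-5)² - 5*(-5) - 3*√(2 - 5))/(-5 + √(2 - 5)) = 7 - (25 + 25 - 3*I*√3)/(-5 + √(-3)) = 7 - (25 + 25 - 3*I*√3)/(-5 + I*√3) = 7 - (50 - 3*I*√3)/(-5 + I*√3))
(97 - 11)*H(-1) = (97 - 11)*(65/4 + 5*I*√3/4) = 86*(65/4 + 5*I*√3/4) = 2795/2 + 215*I*√3/2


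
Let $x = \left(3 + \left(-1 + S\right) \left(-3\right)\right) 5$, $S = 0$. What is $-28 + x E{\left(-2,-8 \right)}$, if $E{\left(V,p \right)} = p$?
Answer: $-268$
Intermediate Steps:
$x = 30$ ($x = \left(3 + \left(-1 + 0\right) \left(-3\right)\right) 5 = \left(3 - -3\right) 5 = \left(3 + 3\right) 5 = 6 \cdot 5 = 30$)
$-28 + x E{\left(-2,-8 \right)} = -28 + 30 \left(-8\right) = -28 - 240 = -268$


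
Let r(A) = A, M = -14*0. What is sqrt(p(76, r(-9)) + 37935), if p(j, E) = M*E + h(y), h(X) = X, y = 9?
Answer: 6*sqrt(1054) ≈ 194.79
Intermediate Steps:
M = 0
p(j, E) = 9 (p(j, E) = 0*E + 9 = 0 + 9 = 9)
sqrt(p(76, r(-9)) + 37935) = sqrt(9 + 37935) = sqrt(37944) = 6*sqrt(1054)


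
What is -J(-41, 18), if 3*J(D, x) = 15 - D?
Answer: -56/3 ≈ -18.667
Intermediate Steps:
J(D, x) = 5 - D/3 (J(D, x) = (15 - D)/3 = 5 - D/3)
-J(-41, 18) = -(5 - 1/3*(-41)) = -(5 + 41/3) = -1*56/3 = -56/3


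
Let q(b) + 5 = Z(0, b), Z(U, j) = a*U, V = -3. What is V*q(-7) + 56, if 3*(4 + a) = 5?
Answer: 71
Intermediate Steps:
a = -7/3 (a = -4 + (⅓)*5 = -4 + 5/3 = -7/3 ≈ -2.3333)
Z(U, j) = -7*U/3
q(b) = -5 (q(b) = -5 - 7/3*0 = -5 + 0 = -5)
V*q(-7) + 56 = -3*(-5) + 56 = 15 + 56 = 71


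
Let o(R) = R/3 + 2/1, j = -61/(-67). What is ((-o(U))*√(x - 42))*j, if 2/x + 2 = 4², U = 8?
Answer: -122*I*√2051/201 ≈ -27.488*I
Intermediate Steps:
j = 61/67 (j = -61*(-1/67) = 61/67 ≈ 0.91045)
x = ⅐ (x = 2/(-2 + 4²) = 2/(-2 + 16) = 2/14 = 2*(1/14) = ⅐ ≈ 0.14286)
o(R) = 2 + R/3 (o(R) = R*(⅓) + 2*1 = R/3 + 2 = 2 + R/3)
((-o(U))*√(x - 42))*j = ((-(2 + (⅓)*8))*√(⅐ - 42))*(61/67) = ((-(2 + 8/3))*√(-293/7))*(61/67) = ((-1*14/3)*(I*√2051/7))*(61/67) = -2*I*√2051/3*(61/67) = -122*I*√2051/201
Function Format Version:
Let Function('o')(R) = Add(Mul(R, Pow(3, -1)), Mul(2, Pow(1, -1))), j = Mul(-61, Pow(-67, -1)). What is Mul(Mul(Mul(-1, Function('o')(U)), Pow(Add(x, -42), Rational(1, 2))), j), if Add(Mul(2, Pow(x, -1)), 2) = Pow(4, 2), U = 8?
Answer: Mul(Rational(-122, 201), I, Pow(2051, Rational(1, 2))) ≈ Mul(-27.488, I)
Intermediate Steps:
j = Rational(61, 67) (j = Mul(-61, Rational(-1, 67)) = Rational(61, 67) ≈ 0.91045)
x = Rational(1, 7) (x = Mul(2, Pow(Add(-2, Pow(4, 2)), -1)) = Mul(2, Pow(Add(-2, 16), -1)) = Mul(2, Pow(14, -1)) = Mul(2, Rational(1, 14)) = Rational(1, 7) ≈ 0.14286)
Function('o')(R) = Add(2, Mul(Rational(1, 3), R)) (Function('o')(R) = Add(Mul(R, Rational(1, 3)), Mul(2, 1)) = Add(Mul(Rational(1, 3), R), 2) = Add(2, Mul(Rational(1, 3), R)))
Mul(Mul(Mul(-1, Function('o')(U)), Pow(Add(x, -42), Rational(1, 2))), j) = Mul(Mul(Mul(-1, Add(2, Mul(Rational(1, 3), 8))), Pow(Add(Rational(1, 7), -42), Rational(1, 2))), Rational(61, 67)) = Mul(Mul(Mul(-1, Add(2, Rational(8, 3))), Pow(Rational(-293, 7), Rational(1, 2))), Rational(61, 67)) = Mul(Mul(Mul(-1, Rational(14, 3)), Mul(Rational(1, 7), I, Pow(2051, Rational(1, 2)))), Rational(61, 67)) = Mul(Mul(Rational(-14, 3), Mul(Rational(1, 7), I, Pow(2051, Rational(1, 2)))), Rational(61, 67)) = Mul(Mul(Rational(-2, 3), I, Pow(2051, Rational(1, 2))), Rational(61, 67)) = Mul(Rational(-122, 201), I, Pow(2051, Rational(1, 2)))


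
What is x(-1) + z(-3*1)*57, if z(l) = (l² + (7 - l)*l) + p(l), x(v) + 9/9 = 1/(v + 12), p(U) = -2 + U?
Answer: -16312/11 ≈ -1482.9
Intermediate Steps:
x(v) = -1 + 1/(12 + v) (x(v) = -1 + 1/(v + 12) = -1 + 1/(12 + v))
z(l) = -2 + l + l² + l*(7 - l) (z(l) = (l² + (7 - l)*l) + (-2 + l) = (l² + l*(7 - l)) + (-2 + l) = -2 + l + l² + l*(7 - l))
x(-1) + z(-3*1)*57 = (-11 - 1*(-1))/(12 - 1) + (-2 + 8*(-3*1))*57 = (-11 + 1)/11 + (-2 + 8*(-3))*57 = (1/11)*(-10) + (-2 - 24)*57 = -10/11 - 26*57 = -10/11 - 1482 = -16312/11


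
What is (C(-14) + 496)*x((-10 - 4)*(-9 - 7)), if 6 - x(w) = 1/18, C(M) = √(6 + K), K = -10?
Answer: 26536/9 + 107*I/9 ≈ 2948.4 + 11.889*I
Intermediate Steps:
C(M) = 2*I (C(M) = √(6 - 10) = √(-4) = 2*I)
x(w) = 107/18 (x(w) = 6 - 1/18 = 107/18)
(C(-14) + 496)*x((-10 - 4)*(-9 - 7)) = (2*I + 496)*(107/18) = (496 + 2*I)*(107/18) = 26536/9 + 107*I/9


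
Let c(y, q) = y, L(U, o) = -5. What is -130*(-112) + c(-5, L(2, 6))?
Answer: 14555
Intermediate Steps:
-130*(-112) + c(-5, L(2, 6)) = -130*(-112) - 5 = 14560 - 5 = 14555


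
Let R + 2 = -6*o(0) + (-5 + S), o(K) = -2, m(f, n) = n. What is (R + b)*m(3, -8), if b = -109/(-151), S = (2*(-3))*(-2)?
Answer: -21408/151 ≈ -141.77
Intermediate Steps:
S = 12 (S = -6*(-2) = 12)
b = 109/151 (b = -109*(-1/151) = 109/151 ≈ 0.72185)
R = 17 (R = -2 + (-6*(-2) + (-5 + 12)) = -2 + (12 + 7) = -2 + 19 = 17)
(R + b)*m(3, -8) = (17 + 109/151)*(-8) = (2676/151)*(-8) = -21408/151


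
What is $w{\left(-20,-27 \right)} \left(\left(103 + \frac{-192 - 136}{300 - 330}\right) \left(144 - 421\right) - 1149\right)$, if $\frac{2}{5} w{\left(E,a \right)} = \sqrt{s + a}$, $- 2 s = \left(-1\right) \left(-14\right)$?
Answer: $- \frac{245314 i \sqrt{34}}{3} \approx - 4.768 \cdot 10^{5} i$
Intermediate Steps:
$s = -7$ ($s = - \frac{\left(-1\right) \left(-14\right)}{2} = \left(- \frac{1}{2}\right) 14 = -7$)
$w{\left(E,a \right)} = \frac{5 \sqrt{-7 + a}}{2}$
$w{\left(-20,-27 \right)} \left(\left(103 + \frac{-192 - 136}{300 - 330}\right) \left(144 - 421\right) - 1149\right) = \frac{5 \sqrt{-7 - 27}}{2} \left(\left(103 + \frac{-192 - 136}{300 - 330}\right) \left(144 - 421\right) - 1149\right) = \frac{5 \sqrt{-34}}{2} \left(\left(103 - \frac{328}{-30}\right) \left(-277\right) - 1149\right) = \frac{5 i \sqrt{34}}{2} \left(\left(103 - - \frac{164}{15}\right) \left(-277\right) - 1149\right) = \frac{5 i \sqrt{34}}{2} \left(\left(103 + \frac{164}{15}\right) \left(-277\right) - 1149\right) = \frac{5 i \sqrt{34}}{2} \left(\frac{1709}{15} \left(-277\right) - 1149\right) = \frac{5 i \sqrt{34}}{2} \left(- \frac{473393}{15} - 1149\right) = \frac{5 i \sqrt{34}}{2} \left(- \frac{490628}{15}\right) = - \frac{245314 i \sqrt{34}}{3}$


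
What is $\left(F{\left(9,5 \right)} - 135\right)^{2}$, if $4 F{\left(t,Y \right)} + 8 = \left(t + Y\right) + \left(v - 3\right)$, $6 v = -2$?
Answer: $\frac{162409}{9} \approx 18045.0$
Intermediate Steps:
$v = - \frac{1}{3}$ ($v = \frac{1}{6} \left(-2\right) = - \frac{1}{3} \approx -0.33333$)
$F{\left(t,Y \right)} = - \frac{17}{6} + \frac{Y}{4} + \frac{t}{4}$ ($F{\left(t,Y \right)} = -2 + \frac{\left(t + Y\right) - \frac{10}{3}}{4} = -2 + \frac{\left(Y + t\right) - \frac{10}{3}}{4} = -2 + \frac{- \frac{10}{3} + Y + t}{4} = -2 + \left(- \frac{5}{6} + \frac{Y}{4} + \frac{t}{4}\right) = - \frac{17}{6} + \frac{Y}{4} + \frac{t}{4}$)
$\left(F{\left(9,5 \right)} - 135\right)^{2} = \left(\left(- \frac{17}{6} + \frac{1}{4} \cdot 5 + \frac{1}{4} \cdot 9\right) - 135\right)^{2} = \left(\left(- \frac{17}{6} + \frac{5}{4} + \frac{9}{4}\right) - 135\right)^{2} = \left(\frac{2}{3} - 135\right)^{2} = \left(- \frac{403}{3}\right)^{2} = \frac{162409}{9}$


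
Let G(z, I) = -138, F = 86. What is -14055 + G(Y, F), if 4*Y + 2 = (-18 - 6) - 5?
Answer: -14193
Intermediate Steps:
Y = -31/4 (Y = -½ + ((-18 - 6) - 5)/4 = -½ + (-24 - 5)/4 = -½ + (¼)*(-29) = -½ - 29/4 = -31/4 ≈ -7.7500)
-14055 + G(Y, F) = -14055 - 138 = -14193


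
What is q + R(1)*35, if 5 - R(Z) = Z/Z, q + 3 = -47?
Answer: 90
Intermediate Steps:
q = -50 (q = -3 - 47 = -50)
R(Z) = 4 (R(Z) = 5 - Z/Z = 5 - 1*1 = 5 - 1 = 4)
q + R(1)*35 = -50 + 4*35 = -50 + 140 = 90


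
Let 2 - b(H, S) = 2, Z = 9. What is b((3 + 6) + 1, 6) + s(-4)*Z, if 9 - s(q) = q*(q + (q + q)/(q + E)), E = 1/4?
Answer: 69/5 ≈ 13.800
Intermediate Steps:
E = ¼ ≈ 0.25000
b(H, S) = 0 (b(H, S) = 2 - 1*2 = 2 - 2 = 0)
s(q) = 9 - q*(q + 2*q/(¼ + q)) (s(q) = 9 - q*(q + (q + q)/(q + ¼)) = 9 - q*(q + (2*q)/(¼ + q)) = 9 - q*(q + 2*q/(¼ + q)))
b((3 + 6) + 1, 6) + s(-4)*Z = 0 + ((9 - 9*(-4)² - 4*(-4)³ + 36*(-4))/(1 + 4*(-4)))*9 = 0 + ((9 - 9*16 - 4*(-64) - 144)/(1 - 16))*9 = 0 + ((9 - 144 + 256 - 144)/(-15))*9 = 0 - 1/15*(-23)*9 = 0 + (23/15)*9 = 0 + 69/5 = 69/5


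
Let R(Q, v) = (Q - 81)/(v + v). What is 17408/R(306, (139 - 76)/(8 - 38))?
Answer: -121856/375 ≈ -324.95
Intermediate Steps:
R(Q, v) = (-81 + Q)/(2*v) (R(Q, v) = (-81 + Q)/((2*v)) = (-81 + Q)*(1/(2*v)) = (-81 + Q)/(2*v))
17408/R(306, (139 - 76)/(8 - 38)) = 17408/(((-81 + 306)/(2*(((139 - 76)/(8 - 38)))))) = 17408/(((½)*225/(63/(-30)))) = 17408/(((½)*225/(63*(-1/30)))) = 17408/(((½)*225/(-21/10))) = 17408/(((½)*(-10/21)*225)) = 17408/(-375/7) = 17408*(-7/375) = -121856/375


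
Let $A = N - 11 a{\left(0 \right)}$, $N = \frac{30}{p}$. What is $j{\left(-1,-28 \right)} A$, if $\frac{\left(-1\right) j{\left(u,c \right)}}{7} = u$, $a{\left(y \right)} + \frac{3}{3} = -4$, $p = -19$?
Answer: $\frac{7105}{19} \approx 373.95$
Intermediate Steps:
$a{\left(y \right)} = -5$ ($a{\left(y \right)} = -1 - 4 = -5$)
$N = - \frac{30}{19}$ ($N = \frac{30}{-19} = 30 \left(- \frac{1}{19}\right) = - \frac{30}{19} \approx -1.5789$)
$j{\left(u,c \right)} = - 7 u$
$A = \frac{1015}{19}$ ($A = - \frac{30}{19} - -55 = - \frac{30}{19} + 55 = \frac{1015}{19} \approx 53.421$)
$j{\left(-1,-28 \right)} A = \left(-7\right) \left(-1\right) \frac{1015}{19} = 7 \cdot \frac{1015}{19} = \frac{7105}{19}$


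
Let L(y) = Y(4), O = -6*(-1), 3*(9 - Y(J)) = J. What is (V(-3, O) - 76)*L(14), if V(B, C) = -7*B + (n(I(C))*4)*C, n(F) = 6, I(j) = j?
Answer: 2047/3 ≈ 682.33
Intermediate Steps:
Y(J) = 9 - J/3
O = 6
L(y) = 23/3 (L(y) = 9 - 1/3*4 = 9 - 4/3 = 23/3)
V(B, C) = -7*B + 24*C (V(B, C) = -7*B + (6*4)*C = -7*B + 24*C)
(V(-3, O) - 76)*L(14) = ((-7*(-3) + 24*6) - 76)*(23/3) = ((21 + 144) - 76)*(23/3) = (165 - 76)*(23/3) = 89*(23/3) = 2047/3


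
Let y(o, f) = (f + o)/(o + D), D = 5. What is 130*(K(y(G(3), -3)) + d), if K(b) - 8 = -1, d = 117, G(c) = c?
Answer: 16120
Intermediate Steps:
y(o, f) = (f + o)/(5 + o) (y(o, f) = (f + o)/(o + 5) = (f + o)/(5 + o))
K(b) = 7 (K(b) = 8 - 1 = 7)
130*(K(y(G(3), -3)) + d) = 130*(7 + 117) = 130*124 = 16120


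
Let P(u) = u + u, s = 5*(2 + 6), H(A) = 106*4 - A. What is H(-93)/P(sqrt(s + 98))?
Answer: 517*sqrt(138)/276 ≈ 22.005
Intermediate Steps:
H(A) = 424 - A
s = 40 (s = 5*8 = 40)
P(u) = 2*u
H(-93)/P(sqrt(s + 98)) = (424 - 1*(-93))/((2*sqrt(40 + 98))) = (424 + 93)/((2*sqrt(138))) = 517*(sqrt(138)/276) = 517*sqrt(138)/276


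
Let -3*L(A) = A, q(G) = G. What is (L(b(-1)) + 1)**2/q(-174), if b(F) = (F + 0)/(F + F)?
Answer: -25/6264 ≈ -0.0039911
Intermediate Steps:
b(F) = 1/2 (b(F) = F/((2*F)) = F*(1/(2*F)) = 1/2)
L(A) = -A/3
(L(b(-1)) + 1)**2/q(-174) = (-1/3*1/2 + 1)**2/(-174) = (-1/6 + 1)**2*(-1/174) = (5/6)**2*(-1/174) = (25/36)*(-1/174) = -25/6264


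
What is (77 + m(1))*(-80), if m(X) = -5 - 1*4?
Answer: -5440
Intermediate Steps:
m(X) = -9 (m(X) = -5 - 4 = -9)
(77 + m(1))*(-80) = (77 - 9)*(-80) = 68*(-80) = -5440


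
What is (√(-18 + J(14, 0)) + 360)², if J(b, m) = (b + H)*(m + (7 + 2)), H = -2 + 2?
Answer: 129708 + 4320*√3 ≈ 1.3719e+5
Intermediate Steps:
H = 0
J(b, m) = b*(9 + m) (J(b, m) = (b + 0)*(m + (7 + 2)) = b*(m + 9) = b*(9 + m))
(√(-18 + J(14, 0)) + 360)² = (√(-18 + 14*(9 + 0)) + 360)² = (√(-18 + 14*9) + 360)² = (√(-18 + 126) + 360)² = (√108 + 360)² = (6*√3 + 360)² = (360 + 6*√3)²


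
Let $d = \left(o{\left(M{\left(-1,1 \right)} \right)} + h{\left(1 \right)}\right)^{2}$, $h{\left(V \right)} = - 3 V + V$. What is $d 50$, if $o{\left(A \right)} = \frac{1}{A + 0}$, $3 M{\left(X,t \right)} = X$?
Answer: $1250$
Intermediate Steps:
$M{\left(X,t \right)} = \frac{X}{3}$
$o{\left(A \right)} = \frac{1}{A}$
$h{\left(V \right)} = - 2 V$
$d = 25$ ($d = \left(\frac{1}{\frac{1}{3} \left(-1\right)} - 2\right)^{2} = \left(\frac{1}{- \frac{1}{3}} - 2\right)^{2} = \left(-3 - 2\right)^{2} = \left(-5\right)^{2} = 25$)
$d 50 = 25 \cdot 50 = 1250$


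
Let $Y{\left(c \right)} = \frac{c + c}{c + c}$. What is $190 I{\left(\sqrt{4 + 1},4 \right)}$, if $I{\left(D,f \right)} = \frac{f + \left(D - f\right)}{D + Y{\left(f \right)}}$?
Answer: $\frac{475}{2} - \frac{95 \sqrt{5}}{2} \approx 131.29$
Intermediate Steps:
$Y{\left(c \right)} = 1$ ($Y{\left(c \right)} = \frac{2 c}{2 c} = 2 c \frac{1}{2 c} = 1$)
$I{\left(D,f \right)} = \frac{D}{1 + D}$ ($I{\left(D,f \right)} = \frac{f + \left(D - f\right)}{D + 1} = \frac{D}{1 + D}$)
$190 I{\left(\sqrt{4 + 1},4 \right)} = 190 \frac{\sqrt{4 + 1}}{1 + \sqrt{4 + 1}} = 190 \frac{\sqrt{5}}{1 + \sqrt{5}} = \frac{190 \sqrt{5}}{1 + \sqrt{5}}$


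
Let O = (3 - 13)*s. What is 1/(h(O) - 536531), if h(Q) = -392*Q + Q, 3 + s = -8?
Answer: -1/579541 ≈ -1.7255e-6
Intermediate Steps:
s = -11 (s = -3 - 8 = -11)
O = 110 (O = (3 - 13)*(-11) = -10*(-11) = 110)
h(Q) = -391*Q
1/(h(O) - 536531) = 1/(-391*110 - 536531) = 1/(-43010 - 536531) = 1/(-579541) = -1/579541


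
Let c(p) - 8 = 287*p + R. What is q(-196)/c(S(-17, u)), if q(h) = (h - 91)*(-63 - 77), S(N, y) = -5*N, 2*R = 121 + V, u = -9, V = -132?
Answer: 16072/9759 ≈ 1.6469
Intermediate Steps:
R = -11/2 (R = (121 - 132)/2 = (½)*(-11) = -11/2 ≈ -5.5000)
c(p) = 5/2 + 287*p (c(p) = 8 + (287*p - 11/2) = 8 + (-11/2 + 287*p) = 5/2 + 287*p)
q(h) = 12740 - 140*h (q(h) = (-91 + h)*(-140) = 12740 - 140*h)
q(-196)/c(S(-17, u)) = (12740 - 140*(-196))/(5/2 + 287*(-5*(-17))) = (12740 + 27440)/(5/2 + 287*85) = 40180/(5/2 + 24395) = 40180/(48795/2) = 40180*(2/48795) = 16072/9759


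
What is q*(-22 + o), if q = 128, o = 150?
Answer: 16384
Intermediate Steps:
q*(-22 + o) = 128*(-22 + 150) = 128*128 = 16384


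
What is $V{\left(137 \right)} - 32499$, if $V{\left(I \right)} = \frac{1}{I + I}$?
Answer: $- \frac{8904725}{274} \approx -32499.0$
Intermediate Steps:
$V{\left(I \right)} = \frac{1}{2 I}$
$V{\left(137 \right)} - 32499 = \frac{1}{2 \cdot 137} - 32499 = \frac{1}{2} \cdot \frac{1}{137} - 32499 = \frac{1}{274} - 32499 = - \frac{8904725}{274}$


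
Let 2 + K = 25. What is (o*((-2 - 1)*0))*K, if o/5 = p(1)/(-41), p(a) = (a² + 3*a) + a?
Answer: 0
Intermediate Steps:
K = 23 (K = -2 + 25 = 23)
p(a) = a² + 4*a
o = -25/41 (o = 5*((1*(4 + 1))/(-41)) = 5*((1*5)*(-1/41)) = 5*(5*(-1/41)) = 5*(-5/41) = -25/41 ≈ -0.60976)
(o*((-2 - 1)*0))*K = -25*(-2 - 1)*0/41*23 = -(-75)*0/41*23 = -25/41*0*23 = 0*23 = 0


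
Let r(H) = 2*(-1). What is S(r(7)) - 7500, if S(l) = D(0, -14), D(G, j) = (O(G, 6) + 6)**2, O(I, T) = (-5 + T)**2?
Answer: -7451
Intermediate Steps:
r(H) = -2
D(G, j) = 49 (D(G, j) = ((-5 + 6)**2 + 6)**2 = (1**2 + 6)**2 = (1 + 6)**2 = 7**2 = 49)
S(l) = 49
S(r(7)) - 7500 = 49 - 7500 = -7451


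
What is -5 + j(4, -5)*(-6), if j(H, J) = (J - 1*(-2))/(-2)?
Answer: -14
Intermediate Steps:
j(H, J) = -1 - J/2 (j(H, J) = (J + 2)*(-1/2) = (2 + J)*(-1/2) = -1 - J/2)
-5 + j(4, -5)*(-6) = -5 + (-1 - 1/2*(-5))*(-6) = -5 + (-1 + 5/2)*(-6) = -5 + (3/2)*(-6) = -5 - 9 = -14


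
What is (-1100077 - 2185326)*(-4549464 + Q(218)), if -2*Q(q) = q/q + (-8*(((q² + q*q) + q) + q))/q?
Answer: 29882136581275/2 ≈ 1.4941e+13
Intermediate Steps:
Q(q) = -½ - (-16*q - 16*q²)/(2*q) (Q(q) = -(q/q + (-8*(((q² + q*q) + q) + q))/q)/2 = -(1 + (-8*(((q² + q²) + q) + q))/q)/2 = -(1 + (-8*((2*q² + q) + q))/q)/2 = -(1 + (-8*((q + 2*q²) + q))/q)/2 = -(1 + (-8*(2*q + 2*q²))/q)/2 = -(1 + (-16*q - 16*q²)/q)/2 = -½ - (-16*q - 16*q²)/(2*q))
(-1100077 - 2185326)*(-4549464 + Q(218)) = (-1100077 - 2185326)*(-4549464 + (15/2 + 8*218)) = -3285403*(-4549464 + (15/2 + 1744)) = -3285403*(-4549464 + 3503/2) = -3285403*(-9095425/2) = 29882136581275/2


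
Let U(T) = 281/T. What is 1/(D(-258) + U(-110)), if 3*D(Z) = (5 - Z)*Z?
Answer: -110/2488261 ≈ -4.4208e-5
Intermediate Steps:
D(Z) = Z*(5 - Z)/3 (D(Z) = ((5 - Z)*Z)/3 = (Z*(5 - Z))/3 = Z*(5 - Z)/3)
1/(D(-258) + U(-110)) = 1/((⅓)*(-258)*(5 - 1*(-258)) + 281/(-110)) = 1/((⅓)*(-258)*(5 + 258) + 281*(-1/110)) = 1/((⅓)*(-258)*263 - 281/110) = 1/(-22618 - 281/110) = 1/(-2488261/110) = -110/2488261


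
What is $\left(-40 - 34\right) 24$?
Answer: $-1776$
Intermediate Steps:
$\left(-40 - 34\right) 24 = \left(-74\right) 24 = -1776$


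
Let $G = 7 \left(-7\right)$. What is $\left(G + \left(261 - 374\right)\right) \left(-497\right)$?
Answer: $80514$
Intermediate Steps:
$G = -49$
$\left(G + \left(261 - 374\right)\right) \left(-497\right) = \left(-49 + \left(261 - 374\right)\right) \left(-497\right) = \left(-49 - 113\right) \left(-497\right) = \left(-162\right) \left(-497\right) = 80514$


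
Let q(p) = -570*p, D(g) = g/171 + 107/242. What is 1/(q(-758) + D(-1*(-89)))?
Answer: 41382/17879546755 ≈ 2.3145e-6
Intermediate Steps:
D(g) = 107/242 + g/171 (D(g) = g*(1/171) + 107*(1/242) = g/171 + 107/242 = 107/242 + g/171)
1/(q(-758) + D(-1*(-89))) = 1/(-570*(-758) + (107/242 + (-1*(-89))/171)) = 1/(432060 + (107/242 + (1/171)*89)) = 1/(432060 + (107/242 + 89/171)) = 1/(432060 + 39835/41382) = 1/(17879546755/41382) = 41382/17879546755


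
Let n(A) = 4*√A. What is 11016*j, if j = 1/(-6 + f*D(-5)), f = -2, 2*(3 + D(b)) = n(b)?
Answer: 2754*I*√5/5 ≈ 1231.6*I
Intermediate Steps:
D(b) = -3 + 2*√b (D(b) = -3 + (4*√b)/2 = -3 + 2*√b)
j = I*√5/20 (j = 1/(-6 - 2*(-3 + 2*√(-5))) = 1/(-6 - 2*(-3 + 2*(I*√5))) = 1/(-6 - 2*(-3 + 2*I*√5)) = 1/(-6 + (6 - 4*I*√5)) = 1/(-4*I*√5) = I*√5/20 ≈ 0.1118*I)
11016*j = 11016*(I*√5/20) = 2754*I*√5/5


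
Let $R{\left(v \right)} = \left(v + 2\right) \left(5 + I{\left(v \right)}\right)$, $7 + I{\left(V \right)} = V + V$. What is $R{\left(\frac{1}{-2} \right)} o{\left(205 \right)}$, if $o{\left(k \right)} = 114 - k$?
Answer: $\frac{819}{2} \approx 409.5$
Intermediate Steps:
$I{\left(V \right)} = -7 + 2 V$ ($I{\left(V \right)} = -7 + \left(V + V\right) = -7 + 2 V$)
$R{\left(v \right)} = \left(-2 + 2 v\right) \left(2 + v\right)$ ($R{\left(v \right)} = \left(v + 2\right) \left(5 + \left(-7 + 2 v\right)\right) = \left(2 + v\right) \left(-2 + 2 v\right) = \left(-2 + 2 v\right) \left(2 + v\right)$)
$R{\left(\frac{1}{-2} \right)} o{\left(205 \right)} = \left(-4 + \frac{2}{-2} + 2 \left(\frac{1}{-2}\right)^{2}\right) \left(114 - 205\right) = \left(-4 + 2 \left(- \frac{1}{2}\right) + 2 \left(- \frac{1}{2}\right)^{2}\right) \left(114 - 205\right) = \left(-4 - 1 + 2 \cdot \frac{1}{4}\right) \left(-91\right) = \left(-4 - 1 + \frac{1}{2}\right) \left(-91\right) = \left(- \frac{9}{2}\right) \left(-91\right) = \frac{819}{2}$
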